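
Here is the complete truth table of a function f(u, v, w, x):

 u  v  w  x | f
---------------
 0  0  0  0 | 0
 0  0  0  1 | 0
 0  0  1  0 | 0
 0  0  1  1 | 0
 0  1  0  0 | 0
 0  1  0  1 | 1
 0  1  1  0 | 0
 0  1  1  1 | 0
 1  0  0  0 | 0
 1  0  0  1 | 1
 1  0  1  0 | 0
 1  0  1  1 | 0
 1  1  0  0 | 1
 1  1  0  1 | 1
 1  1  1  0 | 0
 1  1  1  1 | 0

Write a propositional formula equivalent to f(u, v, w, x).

The 1-rows are (0,1,0,1), (1,0,0,1), (1,1,0,0), (1,1,0,1). Each contributes one minterm — ¬u·v·¬w·x; u·¬v·¬w·x; u·v·¬w·¬x; u·v·¬w·x — and their disjunction is a sum-of-products form of f.

f(u, v, w, x) = (((((¬u ∧ v) ∧ ¬w) ∧ x) ∨ (((u ∧ ¬v) ∧ ¬w) ∧ x)) ∨ (((u ∧ v) ∧ ¬w) ∧ ¬x)) ∨ (((u ∧ v) ∧ ¬w) ∧ x)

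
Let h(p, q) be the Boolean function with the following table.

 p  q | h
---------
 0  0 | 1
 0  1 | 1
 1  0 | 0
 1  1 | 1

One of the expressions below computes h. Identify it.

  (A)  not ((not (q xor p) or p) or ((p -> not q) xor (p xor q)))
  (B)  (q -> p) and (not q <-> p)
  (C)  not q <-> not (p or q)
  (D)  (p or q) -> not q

C

(A) fails at (0,0): the formula yields 0, h is 1.
(B) fails at (0,0): the formula yields 0, h is 1.
(D) fails at (0,1): the formula yields 0, h is 1.
Only (C) survives; checking it on all 4 rows confirms it matches h.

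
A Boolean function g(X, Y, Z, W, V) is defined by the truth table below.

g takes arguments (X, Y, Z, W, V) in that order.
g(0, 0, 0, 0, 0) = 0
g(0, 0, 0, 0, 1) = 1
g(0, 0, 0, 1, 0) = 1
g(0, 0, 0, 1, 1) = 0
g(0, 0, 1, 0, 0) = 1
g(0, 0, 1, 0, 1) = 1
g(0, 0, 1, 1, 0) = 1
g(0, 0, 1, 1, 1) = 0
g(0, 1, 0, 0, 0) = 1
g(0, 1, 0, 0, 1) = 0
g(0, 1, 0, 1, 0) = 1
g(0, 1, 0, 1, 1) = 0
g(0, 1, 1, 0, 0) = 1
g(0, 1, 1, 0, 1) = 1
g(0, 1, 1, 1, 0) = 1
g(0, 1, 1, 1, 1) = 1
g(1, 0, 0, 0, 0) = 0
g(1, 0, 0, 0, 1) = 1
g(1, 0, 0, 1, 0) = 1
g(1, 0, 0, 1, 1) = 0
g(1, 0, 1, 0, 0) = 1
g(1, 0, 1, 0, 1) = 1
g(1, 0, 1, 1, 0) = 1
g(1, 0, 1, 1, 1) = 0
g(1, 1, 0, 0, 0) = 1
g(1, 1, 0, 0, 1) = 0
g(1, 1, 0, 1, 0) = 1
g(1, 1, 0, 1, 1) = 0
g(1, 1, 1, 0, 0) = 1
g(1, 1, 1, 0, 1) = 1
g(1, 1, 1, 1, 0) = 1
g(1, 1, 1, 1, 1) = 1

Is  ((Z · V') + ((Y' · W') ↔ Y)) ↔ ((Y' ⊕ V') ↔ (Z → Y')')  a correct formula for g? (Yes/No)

Test each input against both g and the formula:
  X=0, Y=0, Z=0, W=0, V=0: formula gives 0, g = 0 ✓
  X=0, Y=0, Z=0, W=0, V=1: formula gives 1, g = 1 ✓
  X=0, Y=0, Z=0, W=1, V=0: formula gives 1, g = 1 ✓
  X=0, Y=0, Z=0, W=1, V=1: formula gives 0, g = 0 ✓
  … (the remaining 28 rows also agree.)
All 32 rows match — the expression computes g exactly.

Yes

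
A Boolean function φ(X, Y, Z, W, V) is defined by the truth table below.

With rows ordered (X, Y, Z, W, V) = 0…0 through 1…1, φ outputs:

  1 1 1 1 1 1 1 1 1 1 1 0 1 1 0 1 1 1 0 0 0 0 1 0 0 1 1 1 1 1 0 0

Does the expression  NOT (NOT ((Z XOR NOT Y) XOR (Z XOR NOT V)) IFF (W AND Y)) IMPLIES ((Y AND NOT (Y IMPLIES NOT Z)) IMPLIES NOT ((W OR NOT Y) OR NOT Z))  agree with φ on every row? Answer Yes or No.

Test each input against both φ and the formula:
  X=0, Y=0, Z=0, W=0, V=0: formula gives 1, φ = 1 ✓
  X=0, Y=0, Z=0, W=0, V=1: formula gives 1, φ = 1 ✓
  X=0, Y=0, Z=0, W=1, V=0: formula gives 1, φ = 1 ✓
  X=0, Y=0, Z=0, W=1, V=1: formula gives 1, φ = 1 ✓
  …
  X=0, Y=1, Z=0, W=1, V=1: formula gives 1, but φ = 0 ✗
A single disagreement suffices: at (0,1,0,1,1) they differ, so the formula does not compute φ.

No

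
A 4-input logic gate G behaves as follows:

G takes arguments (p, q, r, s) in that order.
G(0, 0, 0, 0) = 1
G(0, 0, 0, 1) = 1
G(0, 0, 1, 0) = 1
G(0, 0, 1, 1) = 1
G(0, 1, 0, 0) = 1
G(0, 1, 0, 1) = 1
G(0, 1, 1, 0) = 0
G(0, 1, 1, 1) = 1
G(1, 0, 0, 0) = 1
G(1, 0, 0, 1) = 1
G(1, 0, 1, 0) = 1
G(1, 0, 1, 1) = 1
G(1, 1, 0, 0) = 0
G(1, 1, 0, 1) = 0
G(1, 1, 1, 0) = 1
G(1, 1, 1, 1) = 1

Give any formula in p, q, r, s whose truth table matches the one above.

G(p, q, r, s) = ¬(((((¬p ∧ q) ∧ r) ∧ ¬s) ∨ (((p ∧ q) ∧ ¬r) ∧ ¬s)) ∨ (((p ∧ q) ∧ ¬r) ∧ s))

G is 0 on only 3 rows — (0,1,1,0), (1,1,0,0), (1,1,0,1). Writing each as a minterm (¬p·q·r·¬s, p·q·¬r·¬s, p·q·¬r·s) and OR-ing them characterizes exactly where G=0, so G is the negation of that disjunction.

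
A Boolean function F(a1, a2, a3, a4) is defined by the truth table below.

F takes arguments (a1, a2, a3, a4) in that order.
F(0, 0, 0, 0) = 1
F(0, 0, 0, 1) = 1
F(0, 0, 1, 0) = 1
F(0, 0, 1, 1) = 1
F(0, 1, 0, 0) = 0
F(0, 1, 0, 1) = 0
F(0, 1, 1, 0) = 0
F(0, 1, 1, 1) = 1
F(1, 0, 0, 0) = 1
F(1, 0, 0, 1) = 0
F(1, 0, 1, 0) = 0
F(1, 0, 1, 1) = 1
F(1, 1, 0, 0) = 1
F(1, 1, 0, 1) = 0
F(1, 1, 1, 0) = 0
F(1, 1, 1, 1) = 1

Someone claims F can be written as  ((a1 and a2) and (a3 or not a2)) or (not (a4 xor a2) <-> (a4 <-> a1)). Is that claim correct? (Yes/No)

No

Test each input against both F and the formula:
  a1=0, a2=0, a3=0, a4=0: formula gives 1, F = 1 ✓
  a1=0, a2=0, a3=0, a4=1: formula gives 1, F = 1 ✓
  a1=0, a2=0, a3=1, a4=0: formula gives 1, F = 1 ✓
  a1=0, a2=0, a3=1, a4=1: formula gives 1, F = 1 ✓
  …
  a1=0, a2=1, a3=1, a4=1: formula gives 0, but F = 1 ✗
Since they disagree at (0,1,1,1), the expression is not a correct formula for F.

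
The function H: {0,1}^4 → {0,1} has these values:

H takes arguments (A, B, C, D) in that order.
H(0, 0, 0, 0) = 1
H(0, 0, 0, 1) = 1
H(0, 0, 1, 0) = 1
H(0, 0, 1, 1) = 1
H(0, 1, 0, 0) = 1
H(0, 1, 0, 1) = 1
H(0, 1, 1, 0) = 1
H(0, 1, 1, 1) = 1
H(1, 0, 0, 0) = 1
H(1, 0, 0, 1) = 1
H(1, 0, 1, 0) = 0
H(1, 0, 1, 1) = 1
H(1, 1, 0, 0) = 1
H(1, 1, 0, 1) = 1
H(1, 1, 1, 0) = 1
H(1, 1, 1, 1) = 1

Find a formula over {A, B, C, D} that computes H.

H(A, B, C, D) = ~(((A & ~B) & C) & ~D)

Only row (1,0,1,0) gives 0. So H is 1 everywhere except there — the complement of the minterm A·¬B·C·¬D.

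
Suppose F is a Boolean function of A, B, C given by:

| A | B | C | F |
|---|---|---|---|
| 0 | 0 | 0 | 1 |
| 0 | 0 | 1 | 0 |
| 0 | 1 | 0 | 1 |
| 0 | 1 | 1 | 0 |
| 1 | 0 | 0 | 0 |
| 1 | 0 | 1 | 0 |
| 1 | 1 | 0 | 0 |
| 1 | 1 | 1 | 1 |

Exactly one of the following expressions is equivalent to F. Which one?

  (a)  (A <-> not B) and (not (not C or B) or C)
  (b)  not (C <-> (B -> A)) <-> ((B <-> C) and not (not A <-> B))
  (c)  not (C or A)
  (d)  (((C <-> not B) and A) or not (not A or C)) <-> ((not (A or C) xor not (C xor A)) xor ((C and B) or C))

d

(a): at (0,0,0) it gives 0, but F = 1 — eliminated.
(b): at (0,0,1) it gives 1, but F = 0 — eliminated.
(c): at (1,1,1) it gives 0, but F = 1 — eliminated.
Only (d) survives; checking it on all 8 rows confirms it matches F.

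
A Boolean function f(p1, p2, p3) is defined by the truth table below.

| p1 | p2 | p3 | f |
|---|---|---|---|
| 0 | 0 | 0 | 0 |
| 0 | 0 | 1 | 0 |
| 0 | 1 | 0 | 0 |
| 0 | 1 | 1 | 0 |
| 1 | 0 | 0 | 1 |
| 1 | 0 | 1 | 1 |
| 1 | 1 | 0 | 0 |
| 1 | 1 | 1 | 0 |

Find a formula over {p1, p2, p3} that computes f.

The 1-rows are (1,0,0), (1,0,1). Each contributes one minterm — p1·¬p2·¬p3; p1·¬p2·p3 — and their disjunction is a sum-of-products form of f.

f(p1, p2, p3) = ((p1 · p2') · p3') + ((p1 · p2') · p3)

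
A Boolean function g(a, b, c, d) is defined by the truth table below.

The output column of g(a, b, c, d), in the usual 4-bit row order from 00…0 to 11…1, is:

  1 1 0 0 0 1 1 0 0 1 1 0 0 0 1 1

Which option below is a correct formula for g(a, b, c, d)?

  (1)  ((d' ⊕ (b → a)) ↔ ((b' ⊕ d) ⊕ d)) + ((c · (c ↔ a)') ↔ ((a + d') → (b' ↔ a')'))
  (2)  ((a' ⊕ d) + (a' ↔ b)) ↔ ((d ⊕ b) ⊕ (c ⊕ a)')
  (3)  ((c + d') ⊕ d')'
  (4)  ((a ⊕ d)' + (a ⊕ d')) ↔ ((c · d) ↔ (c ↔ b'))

(1): at (0,0,1,1) it gives 1, but g = 0 — eliminated.
(3): at (0,0,1,0) it gives 1, but g = 0 — eliminated.
(4): at (0,0,0,1) it gives 0, but g = 1 — eliminated.
(2) is the remaining candidate, and it agrees with g on all 16 inputs.

2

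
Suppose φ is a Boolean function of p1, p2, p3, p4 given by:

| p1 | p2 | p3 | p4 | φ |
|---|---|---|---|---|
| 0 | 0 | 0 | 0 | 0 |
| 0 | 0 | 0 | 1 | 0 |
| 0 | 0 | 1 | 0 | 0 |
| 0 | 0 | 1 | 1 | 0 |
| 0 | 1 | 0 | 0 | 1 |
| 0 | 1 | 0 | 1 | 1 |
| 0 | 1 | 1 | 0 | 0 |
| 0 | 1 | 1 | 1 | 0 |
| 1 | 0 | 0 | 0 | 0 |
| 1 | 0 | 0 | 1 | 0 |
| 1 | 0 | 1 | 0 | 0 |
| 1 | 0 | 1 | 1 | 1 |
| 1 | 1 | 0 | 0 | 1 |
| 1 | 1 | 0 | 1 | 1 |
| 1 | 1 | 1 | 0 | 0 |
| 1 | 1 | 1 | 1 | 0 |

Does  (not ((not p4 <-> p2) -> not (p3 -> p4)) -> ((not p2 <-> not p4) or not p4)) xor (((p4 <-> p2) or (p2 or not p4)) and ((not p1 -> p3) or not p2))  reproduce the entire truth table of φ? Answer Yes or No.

No

Check the formula against φ row by row:
  p1=0, p2=0, p3=0, p4=0: formula gives 0, φ = 0 ✓
  p1=0, p2=0, p3=0, p4=1: formula gives 0, φ = 0 ✓
  p1=0, p2=0, p3=1, p4=0: formula gives 0, φ = 0 ✓
  p1=0, p2=0, p3=1, p4=1: formula gives 0, φ = 0 ✓
  …
  p1=1, p2=0, p3=1, p4=1: formula gives 0, but φ = 1 ✗
A single disagreement suffices: at (1,0,1,1) they differ, so the formula does not compute φ.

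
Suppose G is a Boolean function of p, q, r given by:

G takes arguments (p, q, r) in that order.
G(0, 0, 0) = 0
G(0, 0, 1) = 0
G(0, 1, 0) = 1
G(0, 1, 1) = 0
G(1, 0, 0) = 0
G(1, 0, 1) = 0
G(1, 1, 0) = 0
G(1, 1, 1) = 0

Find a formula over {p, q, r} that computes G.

G(p, q, r) = (p' · q) · r'

Only row (0,1,0) gives 1. That row's minterm ¬p·q·¬r is G directly.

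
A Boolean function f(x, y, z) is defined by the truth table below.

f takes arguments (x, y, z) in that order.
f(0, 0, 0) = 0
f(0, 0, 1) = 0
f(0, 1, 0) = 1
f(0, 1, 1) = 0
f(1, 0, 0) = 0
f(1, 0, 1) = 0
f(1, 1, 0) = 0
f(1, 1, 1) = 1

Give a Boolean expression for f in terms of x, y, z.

f(x, y, z) = ((x' · y) · z') + ((x · y) · z)

The 1-rows are (0,1,0), (1,1,1). Each contributes one minterm — ¬x·y·¬z; x·y·z — and their disjunction is a sum-of-products form of f.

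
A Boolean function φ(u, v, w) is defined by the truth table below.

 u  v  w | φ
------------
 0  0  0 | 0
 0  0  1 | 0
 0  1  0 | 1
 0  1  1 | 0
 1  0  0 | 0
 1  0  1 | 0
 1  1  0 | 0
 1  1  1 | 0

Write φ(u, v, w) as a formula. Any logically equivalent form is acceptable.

φ(u, v, w) = (NOT u AND v) AND NOT w

φ is 1 on exactly one input, (0,1,0), whose minterm is ¬u·v·¬w. So φ is just that conjunction.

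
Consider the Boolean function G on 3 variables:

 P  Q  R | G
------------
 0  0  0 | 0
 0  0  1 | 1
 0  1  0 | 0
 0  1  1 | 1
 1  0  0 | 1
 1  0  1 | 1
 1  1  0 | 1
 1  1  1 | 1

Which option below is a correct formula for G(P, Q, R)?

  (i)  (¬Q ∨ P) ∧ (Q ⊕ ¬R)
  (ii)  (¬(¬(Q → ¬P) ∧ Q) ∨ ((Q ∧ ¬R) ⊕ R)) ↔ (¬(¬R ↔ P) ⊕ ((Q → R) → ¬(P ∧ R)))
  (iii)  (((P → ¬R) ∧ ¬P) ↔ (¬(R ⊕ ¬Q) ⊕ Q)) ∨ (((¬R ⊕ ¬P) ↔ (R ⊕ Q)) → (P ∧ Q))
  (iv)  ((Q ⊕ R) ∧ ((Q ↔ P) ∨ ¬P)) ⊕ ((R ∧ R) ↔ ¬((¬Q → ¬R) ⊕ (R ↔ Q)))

ii

(i): at (0,0,0) it gives 1, but G = 0 — eliminated.
(iii): at (0,1,0) it gives 1, but G = 0 — eliminated.
(iv): at (0,0,1) it gives 0, but G = 1 — eliminated.
Only (ii) survives; checking it on all 8 rows confirms it matches G.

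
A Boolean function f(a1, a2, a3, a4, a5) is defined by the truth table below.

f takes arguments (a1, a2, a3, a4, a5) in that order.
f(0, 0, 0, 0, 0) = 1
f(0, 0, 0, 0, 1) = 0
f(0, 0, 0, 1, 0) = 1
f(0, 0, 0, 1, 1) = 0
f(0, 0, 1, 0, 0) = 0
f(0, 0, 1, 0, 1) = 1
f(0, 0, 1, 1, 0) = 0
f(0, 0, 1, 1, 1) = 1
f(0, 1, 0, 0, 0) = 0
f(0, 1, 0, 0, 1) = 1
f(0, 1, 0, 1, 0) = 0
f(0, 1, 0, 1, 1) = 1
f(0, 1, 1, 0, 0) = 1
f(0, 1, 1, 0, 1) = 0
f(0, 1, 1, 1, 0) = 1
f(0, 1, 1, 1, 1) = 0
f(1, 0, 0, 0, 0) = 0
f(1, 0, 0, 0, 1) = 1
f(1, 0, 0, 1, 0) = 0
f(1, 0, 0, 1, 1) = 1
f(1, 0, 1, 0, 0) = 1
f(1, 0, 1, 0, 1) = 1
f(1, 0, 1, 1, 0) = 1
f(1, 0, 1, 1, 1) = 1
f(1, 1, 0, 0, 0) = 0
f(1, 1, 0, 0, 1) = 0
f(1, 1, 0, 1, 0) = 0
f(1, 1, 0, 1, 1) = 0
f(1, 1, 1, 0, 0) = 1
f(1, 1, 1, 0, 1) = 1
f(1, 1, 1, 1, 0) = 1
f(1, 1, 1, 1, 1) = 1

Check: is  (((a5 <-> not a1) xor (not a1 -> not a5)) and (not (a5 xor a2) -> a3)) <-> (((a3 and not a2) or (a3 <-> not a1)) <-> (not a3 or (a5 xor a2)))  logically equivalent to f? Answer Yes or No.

Yes

Test each input against both f and the formula:
  a1=0, a2=0, a3=0, a4=0, a5=0: formula gives 1, f = 1 ✓
  a1=0, a2=0, a3=0, a4=0, a5=1: formula gives 0, f = 0 ✓
  a1=0, a2=0, a3=0, a4=1, a5=0: formula gives 1, f = 1 ✓
  a1=0, a2=0, a3=0, a4=1, a5=1: formula gives 0, f = 0 ✓
  …and likewise for the remaining 28 rows.
No disagreement on any input; they are logically equivalent.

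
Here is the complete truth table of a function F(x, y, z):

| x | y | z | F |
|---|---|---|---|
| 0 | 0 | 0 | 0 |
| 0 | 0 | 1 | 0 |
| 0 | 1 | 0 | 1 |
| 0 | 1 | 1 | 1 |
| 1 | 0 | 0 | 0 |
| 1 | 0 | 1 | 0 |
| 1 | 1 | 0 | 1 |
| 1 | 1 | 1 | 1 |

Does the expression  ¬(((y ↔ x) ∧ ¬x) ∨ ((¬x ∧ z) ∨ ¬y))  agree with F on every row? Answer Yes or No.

Check the formula against F row by row:
  x=0, y=0, z=0: formula gives 0, F = 0 ✓
  x=0, y=0, z=1: formula gives 0, F = 0 ✓
  x=0, y=1, z=0: formula gives 1, F = 1 ✓
  x=0, y=1, z=1: formula gives 0, but F = 1 ✗
Since they disagree at (0,1,1), the expression is not a correct formula for F.

No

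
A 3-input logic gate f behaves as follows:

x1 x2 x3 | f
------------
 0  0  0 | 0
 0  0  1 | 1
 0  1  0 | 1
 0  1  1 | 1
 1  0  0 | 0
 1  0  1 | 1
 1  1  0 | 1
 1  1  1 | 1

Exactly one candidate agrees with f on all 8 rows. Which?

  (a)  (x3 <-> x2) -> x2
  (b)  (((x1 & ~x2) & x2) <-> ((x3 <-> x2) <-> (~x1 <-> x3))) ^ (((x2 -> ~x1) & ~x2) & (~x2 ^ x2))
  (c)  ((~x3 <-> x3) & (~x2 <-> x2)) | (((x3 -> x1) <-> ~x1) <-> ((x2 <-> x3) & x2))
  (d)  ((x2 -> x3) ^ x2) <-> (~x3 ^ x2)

a

(b) fails at (0,0,1): the formula yields 0, f is 1.
(c) fails at (0,1,0): the formula yields 0, f is 1.
(d) fails at (0,0,0): the formula yields 1, f is 0.
Only (a) survives; checking it on all 8 rows confirms it matches f.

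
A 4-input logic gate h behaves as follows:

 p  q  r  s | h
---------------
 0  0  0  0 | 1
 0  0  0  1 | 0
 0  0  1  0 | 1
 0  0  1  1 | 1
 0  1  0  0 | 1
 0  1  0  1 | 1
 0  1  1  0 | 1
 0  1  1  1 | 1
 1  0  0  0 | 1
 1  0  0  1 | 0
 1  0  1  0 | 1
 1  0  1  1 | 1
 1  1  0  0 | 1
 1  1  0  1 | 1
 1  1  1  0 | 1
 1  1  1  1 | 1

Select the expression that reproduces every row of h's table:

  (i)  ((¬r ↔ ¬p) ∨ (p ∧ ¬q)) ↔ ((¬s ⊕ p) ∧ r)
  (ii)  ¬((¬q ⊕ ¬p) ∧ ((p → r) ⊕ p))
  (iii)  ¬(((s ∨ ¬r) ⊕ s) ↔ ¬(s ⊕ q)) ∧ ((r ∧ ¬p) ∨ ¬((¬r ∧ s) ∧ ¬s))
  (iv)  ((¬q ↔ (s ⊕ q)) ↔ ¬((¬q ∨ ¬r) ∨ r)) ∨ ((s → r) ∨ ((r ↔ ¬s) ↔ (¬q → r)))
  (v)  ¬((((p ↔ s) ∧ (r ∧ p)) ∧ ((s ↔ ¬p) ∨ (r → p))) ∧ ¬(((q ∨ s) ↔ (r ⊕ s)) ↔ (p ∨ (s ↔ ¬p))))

(i): at (0,0,0,0) it gives 0, but h = 1 — eliminated.
(ii): at (0,0,0,1) it gives 1, but h = 0 — eliminated.
(iii): at (0,0,0,0) it gives 0, but h = 1 — eliminated.
(v): at (0,0,0,1) it gives 1, but h = 0 — eliminated.
Only (iv) survives; checking it on all 16 rows confirms it matches h.

iv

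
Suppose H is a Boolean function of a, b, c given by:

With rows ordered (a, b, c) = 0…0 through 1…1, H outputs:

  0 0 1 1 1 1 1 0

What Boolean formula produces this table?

H(a, b, c) = ~((((~a & ~b) & ~c) | ((~a & ~b) & c)) | ((a & b) & c))

H is 0 on only 3 rows — (0,0,0), (0,0,1), (1,1,1). Writing each as a minterm (¬a·¬b·¬c, ¬a·¬b·c, a·b·c) and OR-ing them characterizes exactly where H=0, so H is the negation of that disjunction.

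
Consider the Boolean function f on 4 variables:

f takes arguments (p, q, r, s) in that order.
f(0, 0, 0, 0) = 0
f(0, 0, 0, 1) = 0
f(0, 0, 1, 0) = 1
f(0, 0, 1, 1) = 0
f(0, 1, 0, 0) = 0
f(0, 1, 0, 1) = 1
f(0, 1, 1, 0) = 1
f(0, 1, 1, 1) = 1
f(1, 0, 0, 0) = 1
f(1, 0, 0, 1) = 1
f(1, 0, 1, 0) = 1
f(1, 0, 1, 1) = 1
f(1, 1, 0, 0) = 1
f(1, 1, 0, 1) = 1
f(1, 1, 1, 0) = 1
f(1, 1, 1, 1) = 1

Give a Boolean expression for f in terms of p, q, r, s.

f(p, q, r, s) = NOT ((((((NOT p AND NOT q) AND NOT r) AND NOT s) OR (((NOT p AND NOT q) AND NOT r) AND s)) OR (((NOT p AND NOT q) AND r) AND s)) OR (((NOT p AND q) AND NOT r) AND NOT s))

There are just 4 zero rows: (0,0,0,0), (0,0,0,1), (0,0,1,1), (0,1,0,0). Their minterms are ¬p·¬q·¬r·¬s, ¬p·¬q·¬r·s, ¬p·¬q·r·s, ¬p·q·¬r·¬s; the OR of those covers precisely the 0-outputs, and negating it yields f.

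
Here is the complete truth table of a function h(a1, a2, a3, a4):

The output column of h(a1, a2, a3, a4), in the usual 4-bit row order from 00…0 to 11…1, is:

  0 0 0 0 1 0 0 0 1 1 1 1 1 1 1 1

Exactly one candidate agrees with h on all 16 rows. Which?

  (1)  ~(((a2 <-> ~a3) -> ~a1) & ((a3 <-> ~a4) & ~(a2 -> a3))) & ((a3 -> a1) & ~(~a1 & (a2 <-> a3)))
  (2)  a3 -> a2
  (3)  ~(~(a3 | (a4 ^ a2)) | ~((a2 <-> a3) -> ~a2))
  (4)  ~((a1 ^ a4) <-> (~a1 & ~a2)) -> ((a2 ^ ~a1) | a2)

1

(2) disagrees with h on (0,0,0,0) (formula → 1, table → 0); rule it out.
(3) disagrees with h on (0,0,0,1) (formula → 1, table → 0); rule it out.
(4) disagrees with h on (0,0,0,0) (formula → 1, table → 0); rule it out.
(1) is the remaining candidate, and it agrees with h on all 16 inputs.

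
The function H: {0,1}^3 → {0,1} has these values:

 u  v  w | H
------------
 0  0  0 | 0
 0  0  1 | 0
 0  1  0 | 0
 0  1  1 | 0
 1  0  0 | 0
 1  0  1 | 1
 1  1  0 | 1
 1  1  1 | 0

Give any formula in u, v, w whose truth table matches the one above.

The 1-rows are (1,0,1), (1,1,0). Each contributes one minterm — u·¬v·w; u·v·¬w — and their disjunction is a sum-of-products form of H.

H(u, v, w) = ((u and not v) and w) or ((u and v) and not w)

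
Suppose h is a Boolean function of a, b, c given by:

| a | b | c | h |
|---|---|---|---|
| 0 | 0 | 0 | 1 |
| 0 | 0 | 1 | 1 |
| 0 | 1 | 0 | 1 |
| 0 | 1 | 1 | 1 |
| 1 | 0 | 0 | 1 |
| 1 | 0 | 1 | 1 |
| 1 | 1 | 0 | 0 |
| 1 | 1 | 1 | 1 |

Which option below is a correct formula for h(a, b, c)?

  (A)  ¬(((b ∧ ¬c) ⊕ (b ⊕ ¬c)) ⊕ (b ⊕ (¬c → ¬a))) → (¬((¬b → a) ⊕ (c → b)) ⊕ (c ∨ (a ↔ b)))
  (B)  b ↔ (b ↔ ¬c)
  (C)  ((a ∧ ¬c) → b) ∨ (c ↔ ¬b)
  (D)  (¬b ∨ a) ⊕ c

A

(B): at (0,0,1) it gives 0, but h = 1 — eliminated.
(C): at (1,0,0) it gives 0, but h = 1 — eliminated.
(D): at (0,0,1) it gives 0, but h = 1 — eliminated.
(A) is the remaining candidate, and it agrees with h on all 8 inputs.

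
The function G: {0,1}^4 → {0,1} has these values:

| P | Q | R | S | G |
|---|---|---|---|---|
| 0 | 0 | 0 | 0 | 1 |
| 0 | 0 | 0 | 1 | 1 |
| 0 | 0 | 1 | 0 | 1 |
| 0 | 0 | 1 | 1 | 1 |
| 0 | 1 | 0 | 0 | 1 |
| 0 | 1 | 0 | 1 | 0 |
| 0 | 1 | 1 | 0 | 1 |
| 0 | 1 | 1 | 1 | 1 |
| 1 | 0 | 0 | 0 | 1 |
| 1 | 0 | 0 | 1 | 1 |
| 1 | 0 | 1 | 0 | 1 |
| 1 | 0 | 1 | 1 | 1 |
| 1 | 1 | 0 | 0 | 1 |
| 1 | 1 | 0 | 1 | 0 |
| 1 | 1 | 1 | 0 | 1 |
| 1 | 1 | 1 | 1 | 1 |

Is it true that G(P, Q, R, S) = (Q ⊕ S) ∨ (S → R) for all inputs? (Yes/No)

Yes

Check the formula against G row by row:
  P=0, Q=0, R=0, S=0: formula gives 1, G = 1 ✓
  P=0, Q=0, R=0, S=1: formula gives 1, G = 1 ✓
  P=0, Q=0, R=1, S=0: formula gives 1, G = 1 ✓
  P=0, Q=0, R=1, S=1: formula gives 1, G = 1 ✓
  …and likewise for the remaining 12 rows.
All 16 rows match — the expression computes G exactly.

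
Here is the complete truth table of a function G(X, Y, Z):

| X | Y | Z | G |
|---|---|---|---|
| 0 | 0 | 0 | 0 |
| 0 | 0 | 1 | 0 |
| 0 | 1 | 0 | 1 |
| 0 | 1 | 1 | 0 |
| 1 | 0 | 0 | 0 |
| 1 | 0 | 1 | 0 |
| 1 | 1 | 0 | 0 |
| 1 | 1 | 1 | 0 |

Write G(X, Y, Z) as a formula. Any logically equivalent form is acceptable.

G(X, Y, Z) = (¬X ∧ Y) ∧ ¬Z

G is 1 on exactly one input, (0,1,0), whose minterm is ¬X·Y·¬Z. So G is just that conjunction.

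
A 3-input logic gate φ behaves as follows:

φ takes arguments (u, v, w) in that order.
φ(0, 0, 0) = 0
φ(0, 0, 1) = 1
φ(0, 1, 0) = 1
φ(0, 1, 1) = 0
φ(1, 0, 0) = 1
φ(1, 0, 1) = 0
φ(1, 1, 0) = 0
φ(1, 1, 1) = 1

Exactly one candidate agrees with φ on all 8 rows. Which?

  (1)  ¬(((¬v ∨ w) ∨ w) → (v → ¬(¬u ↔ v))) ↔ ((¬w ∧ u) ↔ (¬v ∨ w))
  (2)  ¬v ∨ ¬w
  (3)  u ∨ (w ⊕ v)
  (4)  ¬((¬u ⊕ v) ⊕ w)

4

(1): at (0,0,0) it gives 1, but φ = 0 — eliminated.
(2): at (0,0,0) it gives 1, but φ = 0 — eliminated.
(3): at (1,0,1) it gives 1, but φ = 0 — eliminated.
Only (4) survives; checking it on all 8 rows confirms it matches φ.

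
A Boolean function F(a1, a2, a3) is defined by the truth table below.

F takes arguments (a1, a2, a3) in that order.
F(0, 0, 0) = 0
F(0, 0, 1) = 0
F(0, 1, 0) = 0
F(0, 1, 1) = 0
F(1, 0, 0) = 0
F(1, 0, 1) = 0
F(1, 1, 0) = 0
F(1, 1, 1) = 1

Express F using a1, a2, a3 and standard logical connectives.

The output is 1 only when every input is 1 — the AND of all inputs.

F(a1, a2, a3) = (a1 and a2) and a3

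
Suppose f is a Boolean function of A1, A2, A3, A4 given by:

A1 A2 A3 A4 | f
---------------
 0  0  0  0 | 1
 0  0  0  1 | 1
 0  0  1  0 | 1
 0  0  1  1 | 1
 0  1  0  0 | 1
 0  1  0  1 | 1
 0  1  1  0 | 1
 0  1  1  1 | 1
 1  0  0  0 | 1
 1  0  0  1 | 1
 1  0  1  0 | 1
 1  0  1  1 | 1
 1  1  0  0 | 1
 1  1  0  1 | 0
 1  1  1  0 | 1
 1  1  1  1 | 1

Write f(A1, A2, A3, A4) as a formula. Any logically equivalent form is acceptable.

f(A1, A2, A3, A4) = ~(((A1 & A2) & ~A3) & A4)

f is 0 on exactly one input, (1,1,0,1), whose minterm is A1·A2·¬A3·A4. So f is the negation of that single conjunction.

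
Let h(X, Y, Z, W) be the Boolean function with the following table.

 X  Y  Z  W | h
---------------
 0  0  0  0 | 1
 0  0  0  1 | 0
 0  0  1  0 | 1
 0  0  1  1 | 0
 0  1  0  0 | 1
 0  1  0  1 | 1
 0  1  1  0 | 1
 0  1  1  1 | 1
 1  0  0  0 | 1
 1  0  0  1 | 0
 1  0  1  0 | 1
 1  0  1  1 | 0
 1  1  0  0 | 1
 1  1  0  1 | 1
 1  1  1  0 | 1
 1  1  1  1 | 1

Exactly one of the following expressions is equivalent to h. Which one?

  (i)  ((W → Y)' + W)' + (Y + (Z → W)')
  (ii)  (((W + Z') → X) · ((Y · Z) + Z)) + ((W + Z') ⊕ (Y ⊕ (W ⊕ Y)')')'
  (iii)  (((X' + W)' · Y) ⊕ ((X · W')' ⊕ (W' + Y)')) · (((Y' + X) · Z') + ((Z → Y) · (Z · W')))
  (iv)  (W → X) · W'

(ii): at (0,0,0,0) it gives 0, but h = 1 — eliminated.
(iii): at (0,0,1,0) it gives 0, but h = 1 — eliminated.
(iv): at (0,1,0,1) it gives 0, but h = 1 — eliminated.
That leaves (i). Evaluating it on every row reproduces the table of h exactly.

i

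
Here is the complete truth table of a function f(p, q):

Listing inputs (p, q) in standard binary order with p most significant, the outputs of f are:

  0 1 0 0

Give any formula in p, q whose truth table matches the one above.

f(p, q) = p' · q

1 only at (0,1): NOT p AND q.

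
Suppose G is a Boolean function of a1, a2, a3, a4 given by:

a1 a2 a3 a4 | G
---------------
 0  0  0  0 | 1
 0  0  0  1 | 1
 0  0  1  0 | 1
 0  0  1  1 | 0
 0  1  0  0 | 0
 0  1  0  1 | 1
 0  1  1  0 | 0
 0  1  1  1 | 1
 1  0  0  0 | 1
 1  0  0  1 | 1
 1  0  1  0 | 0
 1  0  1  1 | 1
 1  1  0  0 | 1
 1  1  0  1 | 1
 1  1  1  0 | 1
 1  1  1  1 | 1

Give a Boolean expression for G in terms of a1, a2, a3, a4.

G(a1, a2, a3, a4) = ~((((((~a1 & ~a2) & a3) & a4) | (((~a1 & a2) & ~a3) & ~a4)) | (((~a1 & a2) & a3) & ~a4)) | (((a1 & ~a2) & a3) & ~a4))

G is 0 on only 4 rows — (0,0,1,1), (0,1,0,0), (0,1,1,0), (1,0,1,0). Writing each as a minterm (¬a1·¬a2·a3·a4, ¬a1·a2·¬a3·¬a4, ¬a1·a2·a3·¬a4, a1·¬a2·a3·¬a4) and OR-ing them characterizes exactly where G=0, so G is the negation of that disjunction.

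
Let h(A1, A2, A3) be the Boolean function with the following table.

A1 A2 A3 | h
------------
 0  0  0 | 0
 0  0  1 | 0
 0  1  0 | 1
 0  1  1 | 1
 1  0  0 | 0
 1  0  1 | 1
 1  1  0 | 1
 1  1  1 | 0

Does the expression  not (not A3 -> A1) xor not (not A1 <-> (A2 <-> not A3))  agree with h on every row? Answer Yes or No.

Yes

Check the formula against h row by row:
  A1=0, A2=0, A3=0: formula gives 0, h = 0 ✓
  A1=0, A2=0, A3=1: formula gives 0, h = 0 ✓
  A1=0, A2=1, A3=0: formula gives 1, h = 1 ✓
  A1=0, A2=1, A3=1: formula gives 1, h = 1 ✓
  A1=1, A2=0, A3=0: formula gives 0, h = 0 ✓
  …and likewise for the remaining 3 rows.
No disagreement on any input; they are logically equivalent.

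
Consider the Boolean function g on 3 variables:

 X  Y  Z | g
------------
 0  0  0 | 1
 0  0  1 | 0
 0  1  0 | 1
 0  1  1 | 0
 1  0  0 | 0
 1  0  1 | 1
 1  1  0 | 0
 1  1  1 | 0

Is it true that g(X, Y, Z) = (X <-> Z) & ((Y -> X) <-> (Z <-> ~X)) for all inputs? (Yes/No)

Check the formula against g row by row:
  X=0, Y=0, Z=0: formula gives 0, but g = 1 ✗
Since they disagree at (0,0,0), the expression is not a correct formula for g.

No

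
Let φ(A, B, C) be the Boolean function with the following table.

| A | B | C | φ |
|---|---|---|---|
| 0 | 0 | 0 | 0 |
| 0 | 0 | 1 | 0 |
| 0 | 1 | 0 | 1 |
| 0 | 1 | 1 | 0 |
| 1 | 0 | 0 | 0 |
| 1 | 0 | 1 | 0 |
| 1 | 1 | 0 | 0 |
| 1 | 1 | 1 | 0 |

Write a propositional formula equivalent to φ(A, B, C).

φ is 1 on exactly one input, (0,1,0), whose minterm is ¬A·B·¬C. So φ is just that conjunction.

φ(A, B, C) = (~A & B) & ~C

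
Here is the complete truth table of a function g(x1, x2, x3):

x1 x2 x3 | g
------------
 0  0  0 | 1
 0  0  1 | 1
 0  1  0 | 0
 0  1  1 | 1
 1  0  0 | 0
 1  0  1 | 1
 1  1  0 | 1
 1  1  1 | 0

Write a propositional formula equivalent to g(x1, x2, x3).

g(x1, x2, x3) = ¬((((¬x1 ∧ x2) ∧ ¬x3) ∨ ((x1 ∧ ¬x2) ∧ ¬x3)) ∨ ((x1 ∧ x2) ∧ x3))

g is 0 on only 3 rows — (0,1,0), (1,0,0), (1,1,1). Writing each as a minterm (¬x1·x2·¬x3, x1·¬x2·¬x3, x1·x2·x3) and OR-ing them characterizes exactly where g=0, so g is the negation of that disjunction.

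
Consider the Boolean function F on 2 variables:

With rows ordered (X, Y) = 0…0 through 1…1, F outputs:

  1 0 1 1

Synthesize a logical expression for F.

F(X, Y) = ~(~X & Y)

Only row (0,1) gives 0. So F is 1 everywhere except there — the complement of the minterm ¬X·Y.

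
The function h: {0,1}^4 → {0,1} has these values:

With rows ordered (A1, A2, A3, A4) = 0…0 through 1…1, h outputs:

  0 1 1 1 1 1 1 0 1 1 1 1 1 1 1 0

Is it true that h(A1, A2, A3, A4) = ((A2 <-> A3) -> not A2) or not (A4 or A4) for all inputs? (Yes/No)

Evaluate ((A2 <-> A3) -> not A2) or not (A4 or A4) on each row and compare to h:
  A1=0, A2=0, A3=0, A4=0: formula gives 1, but h = 0 ✗
Since they disagree at (0,0,0,0), the expression is not a correct formula for h.

No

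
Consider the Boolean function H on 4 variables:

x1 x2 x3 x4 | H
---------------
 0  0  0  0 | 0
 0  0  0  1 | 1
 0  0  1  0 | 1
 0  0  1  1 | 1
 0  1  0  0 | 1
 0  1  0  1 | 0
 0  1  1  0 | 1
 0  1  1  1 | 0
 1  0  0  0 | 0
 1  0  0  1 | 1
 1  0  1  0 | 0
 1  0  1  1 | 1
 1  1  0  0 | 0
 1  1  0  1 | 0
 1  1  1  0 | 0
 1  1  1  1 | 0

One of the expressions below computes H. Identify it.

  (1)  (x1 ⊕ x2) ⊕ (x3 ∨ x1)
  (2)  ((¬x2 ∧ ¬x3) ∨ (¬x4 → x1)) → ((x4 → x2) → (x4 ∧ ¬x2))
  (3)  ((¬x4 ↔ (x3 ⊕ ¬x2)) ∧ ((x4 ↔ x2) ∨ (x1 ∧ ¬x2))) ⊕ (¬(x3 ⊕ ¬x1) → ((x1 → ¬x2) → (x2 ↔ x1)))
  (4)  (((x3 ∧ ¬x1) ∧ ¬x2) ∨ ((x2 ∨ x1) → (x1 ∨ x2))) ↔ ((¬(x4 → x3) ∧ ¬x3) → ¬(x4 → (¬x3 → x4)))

(1): at (0,0,0,1) it gives 0, but H = 1 — eliminated.
(3): at (0,1,1,0) it gives 0, but H = 1 — eliminated.
(4): at (0,0,0,0) it gives 1, but H = 0 — eliminated.
(2) is the remaining candidate, and it agrees with H on all 16 inputs.

2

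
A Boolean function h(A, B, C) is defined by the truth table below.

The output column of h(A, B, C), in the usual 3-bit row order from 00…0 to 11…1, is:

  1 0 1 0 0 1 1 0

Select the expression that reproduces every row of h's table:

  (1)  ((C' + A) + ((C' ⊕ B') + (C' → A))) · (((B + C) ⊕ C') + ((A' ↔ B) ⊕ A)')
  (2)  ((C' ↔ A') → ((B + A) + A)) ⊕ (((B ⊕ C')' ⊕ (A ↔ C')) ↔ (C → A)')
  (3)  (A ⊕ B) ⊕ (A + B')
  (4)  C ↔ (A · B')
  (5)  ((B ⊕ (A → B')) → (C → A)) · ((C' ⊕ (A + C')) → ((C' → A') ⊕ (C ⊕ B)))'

(1): at (0,0,1) it gives 1, but h = 0 — eliminated.
(2): at (0,0,1) it gives 1, but h = 0 — eliminated.
(3): at (0,0,1) it gives 1, but h = 0 — eliminated.
(5): at (0,0,0) it gives 0, but h = 1 — eliminated.
(4) is the remaining candidate, and it agrees with h on all 8 inputs.

4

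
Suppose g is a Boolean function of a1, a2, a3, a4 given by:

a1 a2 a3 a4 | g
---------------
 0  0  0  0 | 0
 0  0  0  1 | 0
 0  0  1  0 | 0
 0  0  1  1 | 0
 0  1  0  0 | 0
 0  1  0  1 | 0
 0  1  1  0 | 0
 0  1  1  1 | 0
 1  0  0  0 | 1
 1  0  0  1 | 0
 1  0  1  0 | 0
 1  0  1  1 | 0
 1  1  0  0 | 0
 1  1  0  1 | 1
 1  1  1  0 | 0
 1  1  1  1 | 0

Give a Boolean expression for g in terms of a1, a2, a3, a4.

Collect the rows where g=1 — (1,0,0,0), (1,1,0,1) — and write one minterm per row: a1·¬a2·¬a3·¬a4, a1·a2·¬a3·a4. Their union (logical OR) reproduces the table exactly.

g(a1, a2, a3, a4) = (((a1 ∧ ¬a2) ∧ ¬a3) ∧ ¬a4) ∨ (((a1 ∧ a2) ∧ ¬a3) ∧ a4)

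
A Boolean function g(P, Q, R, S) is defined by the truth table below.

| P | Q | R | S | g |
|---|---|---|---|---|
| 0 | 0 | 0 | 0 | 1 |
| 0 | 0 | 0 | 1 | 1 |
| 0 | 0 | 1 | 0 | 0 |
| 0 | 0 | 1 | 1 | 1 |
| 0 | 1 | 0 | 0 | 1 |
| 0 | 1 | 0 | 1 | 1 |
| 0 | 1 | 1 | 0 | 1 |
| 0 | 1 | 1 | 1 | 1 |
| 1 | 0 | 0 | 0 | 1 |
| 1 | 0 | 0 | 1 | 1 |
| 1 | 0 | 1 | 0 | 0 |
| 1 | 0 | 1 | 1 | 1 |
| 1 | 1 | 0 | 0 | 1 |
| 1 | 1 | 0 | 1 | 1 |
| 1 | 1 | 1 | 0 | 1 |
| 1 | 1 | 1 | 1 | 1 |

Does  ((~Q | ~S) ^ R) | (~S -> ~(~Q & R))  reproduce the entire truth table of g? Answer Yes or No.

Evaluate ((~Q | ~S) ^ R) | (~S -> ~(~Q & R)) on each row and compare to g:
  P=0, Q=0, R=0, S=0: formula gives 1, g = 1 ✓
  P=0, Q=0, R=0, S=1: formula gives 1, g = 1 ✓
  P=0, Q=0, R=1, S=0: formula gives 0, g = 0 ✓
  P=0, Q=0, R=1, S=1: formula gives 1, g = 1 ✓
  … (the remaining 12 rows also agree.)
Every row agrees, so the formula is equivalent.

Yes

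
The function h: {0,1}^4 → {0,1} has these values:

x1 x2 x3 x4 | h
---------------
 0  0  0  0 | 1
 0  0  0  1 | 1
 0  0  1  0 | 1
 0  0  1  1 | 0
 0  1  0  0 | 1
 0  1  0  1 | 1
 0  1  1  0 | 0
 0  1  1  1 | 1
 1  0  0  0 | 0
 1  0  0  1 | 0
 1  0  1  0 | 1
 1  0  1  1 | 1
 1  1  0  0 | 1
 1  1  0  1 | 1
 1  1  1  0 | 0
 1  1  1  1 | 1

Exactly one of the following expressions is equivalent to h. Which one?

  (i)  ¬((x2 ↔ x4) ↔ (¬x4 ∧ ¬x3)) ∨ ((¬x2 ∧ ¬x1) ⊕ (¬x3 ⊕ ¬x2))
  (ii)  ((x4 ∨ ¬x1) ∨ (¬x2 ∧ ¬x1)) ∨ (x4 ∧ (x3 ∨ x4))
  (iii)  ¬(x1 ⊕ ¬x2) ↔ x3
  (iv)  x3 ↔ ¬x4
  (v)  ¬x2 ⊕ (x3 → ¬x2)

(ii) fails at (0,0,1,1): the formula yields 1, h is 0.
(iii) fails at (0,0,1,0): the formula yields 0, h is 1.
(iv) fails at (0,0,0,0): the formula yields 0, h is 1.
(v) fails at (0,0,0,0): the formula yields 0, h is 1.
Only (i) survives; checking it on all 16 rows confirms it matches h.

i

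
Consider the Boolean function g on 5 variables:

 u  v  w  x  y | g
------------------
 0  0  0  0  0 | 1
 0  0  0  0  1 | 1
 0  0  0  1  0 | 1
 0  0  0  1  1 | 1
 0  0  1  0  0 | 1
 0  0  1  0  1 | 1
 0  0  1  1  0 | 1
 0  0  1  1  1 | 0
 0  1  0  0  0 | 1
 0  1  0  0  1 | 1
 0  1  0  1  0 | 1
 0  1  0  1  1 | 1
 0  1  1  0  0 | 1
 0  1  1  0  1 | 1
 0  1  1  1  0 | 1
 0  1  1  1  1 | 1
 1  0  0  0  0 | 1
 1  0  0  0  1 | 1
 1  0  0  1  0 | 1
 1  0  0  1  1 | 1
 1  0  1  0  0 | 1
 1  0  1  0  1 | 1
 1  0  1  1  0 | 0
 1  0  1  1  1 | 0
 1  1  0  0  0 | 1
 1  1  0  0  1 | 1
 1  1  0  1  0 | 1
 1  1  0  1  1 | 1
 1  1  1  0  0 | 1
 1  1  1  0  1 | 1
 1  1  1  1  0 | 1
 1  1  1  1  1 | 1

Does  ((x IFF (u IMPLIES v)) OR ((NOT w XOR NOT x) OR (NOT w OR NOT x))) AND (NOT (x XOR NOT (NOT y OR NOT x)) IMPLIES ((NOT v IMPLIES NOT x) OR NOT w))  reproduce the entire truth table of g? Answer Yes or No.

Yes

Test each input against both g and the formula:
  u=0, v=0, w=0, x=0, y=0: formula gives 1, g = 1 ✓
  u=0, v=0, w=0, x=0, y=1: formula gives 1, g = 1 ✓
  u=0, v=0, w=0, x=1, y=0: formula gives 1, g = 1 ✓
  u=0, v=0, w=0, x=1, y=1: formula gives 1, g = 1 ✓
  … (the remaining 28 rows also agree.)
Every row agrees, so the formula is equivalent.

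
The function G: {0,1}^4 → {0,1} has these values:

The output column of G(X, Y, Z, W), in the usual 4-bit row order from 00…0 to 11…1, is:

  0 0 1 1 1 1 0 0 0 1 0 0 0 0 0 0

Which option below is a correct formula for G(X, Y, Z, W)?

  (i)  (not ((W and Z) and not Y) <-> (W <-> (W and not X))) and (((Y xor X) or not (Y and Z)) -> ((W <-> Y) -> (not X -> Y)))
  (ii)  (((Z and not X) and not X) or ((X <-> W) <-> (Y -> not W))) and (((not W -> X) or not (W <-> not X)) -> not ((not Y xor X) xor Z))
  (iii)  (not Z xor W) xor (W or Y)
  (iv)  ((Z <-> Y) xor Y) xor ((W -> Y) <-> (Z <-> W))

(i): at (0,0,0,1) it gives 1, but G = 0 — eliminated.
(iii): at (0,0,0,0) it gives 1, but G = 0 — eliminated.
(iv): at (0,0,1,0) it gives 0, but G = 1 — eliminated.
Only (ii) survives; checking it on all 16 rows confirms it matches G.

ii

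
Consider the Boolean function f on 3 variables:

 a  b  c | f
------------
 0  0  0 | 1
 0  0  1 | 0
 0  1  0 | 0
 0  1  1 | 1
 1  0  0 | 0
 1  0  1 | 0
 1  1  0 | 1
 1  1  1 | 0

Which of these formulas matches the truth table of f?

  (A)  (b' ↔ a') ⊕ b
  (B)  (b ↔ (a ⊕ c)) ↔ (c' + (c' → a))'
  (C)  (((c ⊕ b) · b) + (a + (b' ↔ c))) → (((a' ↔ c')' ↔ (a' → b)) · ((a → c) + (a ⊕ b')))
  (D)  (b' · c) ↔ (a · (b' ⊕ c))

(A) fails at (0,0,1): the formula yields 1, f is 0.
(B) fails at (0,0,0): the formula yields 0, f is 1.
(D) fails at (0,1,0): the formula yields 1, f is 0.
(C) is the remaining candidate, and it agrees with f on all 8 inputs.

C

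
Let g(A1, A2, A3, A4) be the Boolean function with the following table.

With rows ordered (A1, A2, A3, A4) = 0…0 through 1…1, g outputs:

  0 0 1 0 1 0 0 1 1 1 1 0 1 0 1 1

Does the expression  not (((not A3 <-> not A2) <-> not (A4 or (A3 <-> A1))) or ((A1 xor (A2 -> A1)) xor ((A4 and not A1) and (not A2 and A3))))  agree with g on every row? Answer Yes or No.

No

Test each input against both g and the formula:
  A1=0, A2=0, A3=0, A4=0: formula gives 0, g = 0 ✓
  A1=0, A2=0, A3=0, A4=1: formula gives 0, g = 0 ✓
  A1=0, A2=0, A3=1, A4=0: formula gives 0, but g = 1 ✗
A single disagreement suffices: at (0,0,1,0) they differ, so the formula does not compute g.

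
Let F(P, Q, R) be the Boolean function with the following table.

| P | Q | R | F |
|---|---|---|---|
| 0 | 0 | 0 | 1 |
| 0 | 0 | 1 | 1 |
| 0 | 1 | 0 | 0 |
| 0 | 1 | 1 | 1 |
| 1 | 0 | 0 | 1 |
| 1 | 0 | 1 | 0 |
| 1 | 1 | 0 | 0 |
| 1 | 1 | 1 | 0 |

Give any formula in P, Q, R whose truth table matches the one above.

F(P, Q, R) = ((((NOT P AND NOT Q) AND NOT R) OR ((NOT P AND NOT Q) AND R)) OR ((NOT P AND Q) AND R)) OR ((P AND NOT Q) AND NOT R)

Collect the rows where F=1 — (0,0,0), (0,0,1), (0,1,1), (1,0,0) — and write one minterm per row: ¬P·¬Q·¬R, ¬P·¬Q·R, ¬P·Q·R, P·¬Q·¬R. Their union (logical OR) reproduces the table exactly.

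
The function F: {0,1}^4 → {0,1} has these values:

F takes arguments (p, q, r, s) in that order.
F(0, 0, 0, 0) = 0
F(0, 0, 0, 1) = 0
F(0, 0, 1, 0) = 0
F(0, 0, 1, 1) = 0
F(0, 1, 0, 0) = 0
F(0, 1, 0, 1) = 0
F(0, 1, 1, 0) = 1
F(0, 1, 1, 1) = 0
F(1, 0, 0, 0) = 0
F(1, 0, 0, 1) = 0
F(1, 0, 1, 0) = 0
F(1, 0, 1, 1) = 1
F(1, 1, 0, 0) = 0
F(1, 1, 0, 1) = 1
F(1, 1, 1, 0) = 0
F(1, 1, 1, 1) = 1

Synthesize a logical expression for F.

The 1-rows are (0,1,1,0), (1,0,1,1), (1,1,0,1), (1,1,1,1). Each contributes one minterm — ¬p·q·r·¬s; p·¬q·r·s; p·q·¬r·s; p·q·r·s — and their disjunction is a sum-of-products form of F.

F(p, q, r, s) = (((((p' · q) · r) · s') + (((p · q') · r) · s)) + (((p · q) · r') · s)) + (((p · q) · r) · s)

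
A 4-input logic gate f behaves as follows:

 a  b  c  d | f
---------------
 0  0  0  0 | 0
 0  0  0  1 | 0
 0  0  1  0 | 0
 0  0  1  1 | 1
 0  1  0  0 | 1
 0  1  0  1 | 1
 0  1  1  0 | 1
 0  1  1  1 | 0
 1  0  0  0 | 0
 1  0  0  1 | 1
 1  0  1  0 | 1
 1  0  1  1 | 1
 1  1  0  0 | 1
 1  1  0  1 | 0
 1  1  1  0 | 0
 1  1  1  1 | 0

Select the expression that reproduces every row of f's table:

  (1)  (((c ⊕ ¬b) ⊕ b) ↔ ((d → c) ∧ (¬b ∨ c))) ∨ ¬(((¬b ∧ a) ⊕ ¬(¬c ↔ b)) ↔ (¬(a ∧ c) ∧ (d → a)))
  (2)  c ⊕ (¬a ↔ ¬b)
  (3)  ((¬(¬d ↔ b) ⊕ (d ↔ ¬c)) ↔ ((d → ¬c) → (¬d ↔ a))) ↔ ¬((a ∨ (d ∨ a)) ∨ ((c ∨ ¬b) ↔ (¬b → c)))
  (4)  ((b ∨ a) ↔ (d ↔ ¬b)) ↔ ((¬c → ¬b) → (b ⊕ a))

(1): at (0,0,0,0) it gives 1, but f = 0 — eliminated.
(2): at (0,0,0,0) it gives 1, but f = 0 — eliminated.
(4): at (0,0,0,1) it gives 1, but f = 0 — eliminated.
(3) is the remaining candidate, and it agrees with f on all 16 inputs.

3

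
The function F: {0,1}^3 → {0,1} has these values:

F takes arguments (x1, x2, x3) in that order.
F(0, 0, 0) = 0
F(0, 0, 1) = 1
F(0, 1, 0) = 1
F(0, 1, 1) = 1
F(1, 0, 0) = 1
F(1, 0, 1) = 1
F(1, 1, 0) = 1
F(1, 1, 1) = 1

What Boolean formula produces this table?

The output is 1 whenever at least one input is 1 — the OR of all inputs.

F(x1, x2, x3) = (x1 or x2) or x3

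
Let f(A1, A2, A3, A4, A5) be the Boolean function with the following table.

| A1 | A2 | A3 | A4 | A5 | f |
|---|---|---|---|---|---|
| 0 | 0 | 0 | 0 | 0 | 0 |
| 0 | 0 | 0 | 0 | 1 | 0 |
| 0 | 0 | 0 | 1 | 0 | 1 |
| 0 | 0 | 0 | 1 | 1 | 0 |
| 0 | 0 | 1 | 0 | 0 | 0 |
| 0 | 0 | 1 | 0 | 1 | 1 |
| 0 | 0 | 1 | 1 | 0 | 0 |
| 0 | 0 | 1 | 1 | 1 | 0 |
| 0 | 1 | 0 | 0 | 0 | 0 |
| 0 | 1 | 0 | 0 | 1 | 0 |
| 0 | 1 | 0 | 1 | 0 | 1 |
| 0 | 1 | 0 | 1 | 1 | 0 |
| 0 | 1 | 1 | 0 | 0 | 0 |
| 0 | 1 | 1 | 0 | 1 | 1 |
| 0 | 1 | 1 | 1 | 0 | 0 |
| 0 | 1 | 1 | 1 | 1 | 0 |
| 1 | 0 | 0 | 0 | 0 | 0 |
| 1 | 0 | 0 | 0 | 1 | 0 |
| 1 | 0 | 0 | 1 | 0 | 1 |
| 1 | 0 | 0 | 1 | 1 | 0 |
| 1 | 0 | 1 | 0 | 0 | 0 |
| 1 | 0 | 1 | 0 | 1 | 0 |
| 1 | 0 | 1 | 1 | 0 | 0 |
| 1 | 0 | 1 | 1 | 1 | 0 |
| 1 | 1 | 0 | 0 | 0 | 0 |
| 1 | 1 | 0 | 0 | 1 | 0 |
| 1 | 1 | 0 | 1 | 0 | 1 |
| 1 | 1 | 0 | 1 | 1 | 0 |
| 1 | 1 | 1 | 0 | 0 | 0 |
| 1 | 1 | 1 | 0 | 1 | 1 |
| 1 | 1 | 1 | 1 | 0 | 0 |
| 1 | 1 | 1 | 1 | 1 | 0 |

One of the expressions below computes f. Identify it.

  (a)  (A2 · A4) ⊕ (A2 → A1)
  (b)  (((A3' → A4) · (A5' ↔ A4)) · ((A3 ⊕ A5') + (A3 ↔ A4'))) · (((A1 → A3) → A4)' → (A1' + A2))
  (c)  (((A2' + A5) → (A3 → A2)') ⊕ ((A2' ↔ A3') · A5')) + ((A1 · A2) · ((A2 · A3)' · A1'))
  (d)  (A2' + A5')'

b

(a) disagrees with f on (0,0,0,0,0) (formula → 1, table → 0); rule it out.
(c) disagrees with f on (0,0,0,0,0) (formula → 1, table → 0); rule it out.
(d) disagrees with f on (0,0,0,1,0) (formula → 0, table → 1); rule it out.
Only (b) survives; checking it on all 32 rows confirms it matches f.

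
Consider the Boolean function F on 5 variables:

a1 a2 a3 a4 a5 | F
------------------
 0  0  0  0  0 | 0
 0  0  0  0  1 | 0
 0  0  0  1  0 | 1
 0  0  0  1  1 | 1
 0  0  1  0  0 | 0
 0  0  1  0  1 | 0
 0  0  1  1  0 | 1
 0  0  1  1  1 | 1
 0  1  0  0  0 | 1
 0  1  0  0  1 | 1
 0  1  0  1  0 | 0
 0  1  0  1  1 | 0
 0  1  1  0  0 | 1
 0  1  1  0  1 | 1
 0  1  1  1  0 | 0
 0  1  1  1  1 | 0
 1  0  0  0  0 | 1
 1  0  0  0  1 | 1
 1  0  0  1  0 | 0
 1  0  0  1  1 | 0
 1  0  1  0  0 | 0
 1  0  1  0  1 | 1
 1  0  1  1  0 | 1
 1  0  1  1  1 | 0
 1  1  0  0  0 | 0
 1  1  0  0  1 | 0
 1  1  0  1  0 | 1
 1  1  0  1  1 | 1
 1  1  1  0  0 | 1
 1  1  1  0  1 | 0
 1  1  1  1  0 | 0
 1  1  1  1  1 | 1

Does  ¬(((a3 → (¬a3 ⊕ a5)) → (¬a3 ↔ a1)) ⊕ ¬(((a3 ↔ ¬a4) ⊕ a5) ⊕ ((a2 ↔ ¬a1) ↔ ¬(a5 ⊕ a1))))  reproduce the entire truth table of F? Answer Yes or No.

Yes

Evaluate ¬(((a3 → (¬a3 ⊕ a5)) → (¬a3 ↔ a1)) ⊕ ¬(((a3 ↔ ¬a4) ⊕ a5) ⊕ ((a2 ↔ ¬a1) ↔ ¬(a5 ⊕ a1)))) on each row and compare to F:
  a1=0, a2=0, a3=0, a4=0, a5=0: formula gives 0, F = 0 ✓
  a1=0, a2=0, a3=0, a4=0, a5=1: formula gives 0, F = 0 ✓
  a1=0, a2=0, a3=0, a4=1, a5=0: formula gives 1, F = 1 ✓
  a1=0, a2=0, a3=0, a4=1, a5=1: formula gives 1, F = 1 ✓
  … (the remaining 28 rows also agree.)
No disagreement on any input; they are logically equivalent.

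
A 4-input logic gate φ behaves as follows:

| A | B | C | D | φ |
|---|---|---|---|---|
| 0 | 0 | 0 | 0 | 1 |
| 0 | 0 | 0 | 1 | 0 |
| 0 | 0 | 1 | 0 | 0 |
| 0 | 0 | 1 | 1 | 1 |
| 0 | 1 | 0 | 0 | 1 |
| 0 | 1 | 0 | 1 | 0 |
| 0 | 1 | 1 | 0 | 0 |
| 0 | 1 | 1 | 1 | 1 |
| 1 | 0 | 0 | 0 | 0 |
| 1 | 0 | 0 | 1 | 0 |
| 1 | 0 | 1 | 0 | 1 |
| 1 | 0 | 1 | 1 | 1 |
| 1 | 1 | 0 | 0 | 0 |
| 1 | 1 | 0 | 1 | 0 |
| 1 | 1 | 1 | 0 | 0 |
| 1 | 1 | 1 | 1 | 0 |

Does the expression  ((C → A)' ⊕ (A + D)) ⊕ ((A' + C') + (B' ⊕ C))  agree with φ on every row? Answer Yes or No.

Yes

Evaluate ((C → A)' ⊕ (A + D)) ⊕ ((A' + C') + (B' ⊕ C)) on each row and compare to φ:
  A=0, B=0, C=0, D=0: formula gives 1, φ = 1 ✓
  A=0, B=0, C=0, D=1: formula gives 0, φ = 0 ✓
  A=0, B=0, C=1, D=0: formula gives 0, φ = 0 ✓
  A=0, B=0, C=1, D=1: formula gives 1, φ = 1 ✓
  …and likewise for the remaining 12 rows.
No disagreement on any input; they are logically equivalent.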